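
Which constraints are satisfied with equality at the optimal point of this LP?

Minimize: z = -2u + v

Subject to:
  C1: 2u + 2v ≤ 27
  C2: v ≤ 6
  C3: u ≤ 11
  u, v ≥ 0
Optimal: u = 11, v = 0
Slack at optimum:
  C1: slack = 5
  C2: slack = 6
  C3: slack = 0 (binding)
  u ≥ 0: u = 11
  v ≥ 0: v = 0 (binding)
Binding constraints: C3, v ≥ 0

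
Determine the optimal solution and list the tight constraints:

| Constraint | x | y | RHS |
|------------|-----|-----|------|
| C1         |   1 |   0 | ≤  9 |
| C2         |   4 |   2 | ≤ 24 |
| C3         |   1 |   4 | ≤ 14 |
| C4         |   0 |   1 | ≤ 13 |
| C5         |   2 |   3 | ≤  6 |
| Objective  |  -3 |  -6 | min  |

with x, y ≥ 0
Optimal: x = 0, y = 2
Slack at optimum:
  C1: slack = 9
  C2: slack = 20
  C3: slack = 6
  C4: slack = 11
  C5: slack = 0 (binding)
  x ≥ 0: x = 0 (binding)
  y ≥ 0: y = 2
Binding constraints: C5, x ≥ 0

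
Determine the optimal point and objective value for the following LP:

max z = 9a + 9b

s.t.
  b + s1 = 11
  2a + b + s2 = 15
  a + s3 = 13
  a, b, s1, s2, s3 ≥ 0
Each vertex is the intersection of two constraint boundaries that also satisfies all remaining constraints:
  a = 0 and b = 0 → (0, 0)
  2a + b = 15 and b = 0 → (7.5, 0)
  b = 11 and 2a + b = 15 → (2, 11)
  b = 11 and a = 0 → (0, 11)

Evaluating z = 9a + 9b at each vertex:
  (0, 0): z = 0
  (7.5, 0): z = 67.5
  (2, 11): z = 117
  (0, 11): z = 99

The maximum is at (2, 11) with z = 117.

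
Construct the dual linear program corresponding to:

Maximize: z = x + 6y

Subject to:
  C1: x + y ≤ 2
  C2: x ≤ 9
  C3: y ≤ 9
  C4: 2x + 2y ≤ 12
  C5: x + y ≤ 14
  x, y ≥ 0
Minimize: z = 2y1 + 9y2 + 9y3 + 12y4 + 14y5

Subject to:
  C1: -y1 - y2 - 2y4 - y5 ≤ -1
  C2: -y1 - y3 - 2y4 - y5 ≤ -6
  y1, y2, y3, y4, y5 ≥ 0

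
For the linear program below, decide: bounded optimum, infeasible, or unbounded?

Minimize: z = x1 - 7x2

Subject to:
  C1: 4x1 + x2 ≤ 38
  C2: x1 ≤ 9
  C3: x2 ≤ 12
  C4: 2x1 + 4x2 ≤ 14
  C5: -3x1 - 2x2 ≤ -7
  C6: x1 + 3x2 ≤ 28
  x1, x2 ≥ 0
The point (0, 3.5) satisfies every constraint, so the LP is feasible; the constraints give x1 ≤ 9 and x2 ≤ 12, which with x1, x2 ≥ 0 keep the feasible region inside a bounded box. A feasible, bounded LP attains a finite optimum at a vertex.

Evaluating z = x1 - 7x2 at each vertex:
  (2.333, 0): z = 2.333
  (7, 0): z = 7
  (0, 3.5): z = -24.5

The LP has an optimal solution: (0, 3.5) with z = -24.5.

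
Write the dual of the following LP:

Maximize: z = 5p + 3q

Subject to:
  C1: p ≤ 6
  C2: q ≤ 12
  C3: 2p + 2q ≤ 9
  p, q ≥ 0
Minimize: z = 6y1 + 12y2 + 9y3

Subject to:
  C1: -y1 - 2y3 ≤ -5
  C2: -y2 - 2y3 ≤ -3
  y1, y2, y3 ≥ 0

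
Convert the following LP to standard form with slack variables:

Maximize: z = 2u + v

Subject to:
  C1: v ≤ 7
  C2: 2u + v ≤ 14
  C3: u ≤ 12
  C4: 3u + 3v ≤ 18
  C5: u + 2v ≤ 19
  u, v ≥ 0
max z = 2u + v

s.t.
  v + s1 = 7
  2u + v + s2 = 14
  u + s3 = 12
  3u + 3v + s4 = 18
  u + 2v + s5 = 19
  u, v, s1, s2, s3, s4, s5 ≥ 0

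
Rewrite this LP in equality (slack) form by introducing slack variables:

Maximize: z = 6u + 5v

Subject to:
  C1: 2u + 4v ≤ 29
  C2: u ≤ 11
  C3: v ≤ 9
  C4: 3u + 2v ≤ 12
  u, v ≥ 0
max z = 6u + 5v

s.t.
  2u + 4v + s1 = 29
  u + s2 = 11
  v + s3 = 9
  3u + 2v + s4 = 12
  u, v, s1, s2, s3, s4 ≥ 0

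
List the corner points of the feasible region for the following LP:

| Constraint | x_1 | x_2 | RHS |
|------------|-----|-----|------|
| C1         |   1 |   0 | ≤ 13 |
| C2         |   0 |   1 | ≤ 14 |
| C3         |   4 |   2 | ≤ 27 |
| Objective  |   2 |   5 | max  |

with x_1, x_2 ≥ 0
Each vertex is the intersection of two constraint boundaries that also satisfies all remaining constraints:
  x_1 = 0 and x_2 = 0 → (0, 0)
  4x_1 + 2x_2 = 27 and x_2 = 0 → (6.75, 0)
  4x_1 + 2x_2 = 27 and x_1 = 0 → (0, 13.5)

Vertices: (0, 0), (6.75, 0), (0, 13.5)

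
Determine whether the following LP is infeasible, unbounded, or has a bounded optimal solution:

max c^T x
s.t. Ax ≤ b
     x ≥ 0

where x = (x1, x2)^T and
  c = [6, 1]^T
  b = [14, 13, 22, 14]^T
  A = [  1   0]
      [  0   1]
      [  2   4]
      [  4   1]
The point (3.5, 0) satisfies every constraint, so the LP is feasible; the constraints give x1 ≤ 14 and x2 ≤ 13, which with x1, x2 ≥ 0 keep the feasible region inside a bounded box. A feasible, bounded LP attains a finite optimum at a vertex.

Evaluating z = 6x1 + x2 at each vertex:
  (0, 0): z = 0
  (3.5, 0): z = 21
  (2.429, 4.286): z = 18.86
  (0, 5.5): z = 5.5

Bounded optimum: z* = 21 at (3.5, 0).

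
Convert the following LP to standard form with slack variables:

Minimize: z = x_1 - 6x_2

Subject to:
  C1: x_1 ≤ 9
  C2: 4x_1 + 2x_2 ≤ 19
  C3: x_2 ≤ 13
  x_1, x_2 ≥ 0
min z = x_1 - 6x_2

s.t.
  x_1 + s1 = 9
  4x_1 + 2x_2 + s2 = 19
  x_2 + s3 = 13
  x_1, x_2, s1, s2, s3 ≥ 0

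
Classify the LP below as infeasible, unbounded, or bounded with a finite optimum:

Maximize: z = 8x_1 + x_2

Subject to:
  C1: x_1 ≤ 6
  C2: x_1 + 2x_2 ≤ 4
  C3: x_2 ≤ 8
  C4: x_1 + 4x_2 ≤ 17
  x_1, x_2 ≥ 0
The point (4, 0) satisfies every constraint, so the LP is feasible; the constraints give x_1 ≤ 6 and x_2 ≤ 8, which with x_1, x_2 ≥ 0 keep the feasible region inside a bounded box. A feasible, bounded LP attains a finite optimum at a vertex.

Bounded optimum: z* = 32 at (4, 0).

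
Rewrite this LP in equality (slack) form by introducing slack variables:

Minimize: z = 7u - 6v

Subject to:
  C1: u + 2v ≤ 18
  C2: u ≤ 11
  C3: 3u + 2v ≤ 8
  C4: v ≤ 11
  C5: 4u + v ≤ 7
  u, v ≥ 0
min z = 7u - 6v

s.t.
  u + 2v + s1 = 18
  u + s2 = 11
  3u + 2v + s3 = 8
  v + s4 = 11
  4u + v + s5 = 7
  u, v, s1, s2, s3, s4, s5 ≥ 0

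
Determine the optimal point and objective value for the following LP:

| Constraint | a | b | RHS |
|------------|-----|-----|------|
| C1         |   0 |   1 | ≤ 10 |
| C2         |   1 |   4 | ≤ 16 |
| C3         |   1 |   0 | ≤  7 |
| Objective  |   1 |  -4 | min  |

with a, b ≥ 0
a = 0, b = 4, z = -16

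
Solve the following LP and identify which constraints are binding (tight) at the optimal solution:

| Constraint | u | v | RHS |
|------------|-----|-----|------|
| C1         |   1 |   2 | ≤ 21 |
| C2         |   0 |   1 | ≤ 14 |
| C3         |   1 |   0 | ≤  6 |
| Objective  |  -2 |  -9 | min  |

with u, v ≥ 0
Optimal: u = 0, v = 10.5
Slack at optimum:
  C1: slack = 0 (binding)
  C2: slack = 3.5
  C3: slack = 6
  u ≥ 0: u = 0 (binding)
  v ≥ 0: v = 10.5
Binding constraints: C1, u ≥ 0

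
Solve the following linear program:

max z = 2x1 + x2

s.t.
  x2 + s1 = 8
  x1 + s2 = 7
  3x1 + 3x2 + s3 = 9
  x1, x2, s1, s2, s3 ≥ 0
x1 = 3, x2 = 0, z = 6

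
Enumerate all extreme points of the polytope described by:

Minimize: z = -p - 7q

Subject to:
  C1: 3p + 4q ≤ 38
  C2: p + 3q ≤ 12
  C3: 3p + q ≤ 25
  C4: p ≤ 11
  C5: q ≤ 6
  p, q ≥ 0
Each vertex is the intersection of two constraint boundaries that also satisfies all remaining constraints:
  p = 0 and q = 0 → (0, 0)
  3p + q = 25 and q = 0 → (8.333, 0)
  p + 3q = 12 and 3p + q = 25 → (7.875, 1.375)
  p + 3q = 12 and p = 0 → (0, 4)

Vertices: (0, 0), (8.333, 0), (7.875, 1.375), (0, 4)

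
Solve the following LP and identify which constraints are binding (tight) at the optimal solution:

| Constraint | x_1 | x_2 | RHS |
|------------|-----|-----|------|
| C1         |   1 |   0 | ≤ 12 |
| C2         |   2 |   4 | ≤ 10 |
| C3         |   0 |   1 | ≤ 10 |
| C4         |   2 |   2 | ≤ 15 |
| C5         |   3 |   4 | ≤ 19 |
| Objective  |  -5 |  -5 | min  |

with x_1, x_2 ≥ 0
Optimal: x_1 = 5, x_2 = 0
Binding: C2, x_2 ≥ 0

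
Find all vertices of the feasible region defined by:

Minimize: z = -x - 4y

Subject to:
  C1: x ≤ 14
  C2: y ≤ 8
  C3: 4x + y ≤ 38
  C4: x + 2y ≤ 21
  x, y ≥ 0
Each vertex is the intersection of two constraint boundaries that also satisfies all remaining constraints:
  x = 0 and y = 0 → (0, 0)
  4x + y = 38 and y = 0 → (9.5, 0)
  4x + y = 38 and x + 2y = 21 → (7.857, 6.571)
  y = 8 and x + 2y = 21 → (5, 8)
  y = 8 and x = 0 → (0, 8)

Vertices: (0, 0), (9.5, 0), (7.857, 6.571), (5, 8), (0, 8)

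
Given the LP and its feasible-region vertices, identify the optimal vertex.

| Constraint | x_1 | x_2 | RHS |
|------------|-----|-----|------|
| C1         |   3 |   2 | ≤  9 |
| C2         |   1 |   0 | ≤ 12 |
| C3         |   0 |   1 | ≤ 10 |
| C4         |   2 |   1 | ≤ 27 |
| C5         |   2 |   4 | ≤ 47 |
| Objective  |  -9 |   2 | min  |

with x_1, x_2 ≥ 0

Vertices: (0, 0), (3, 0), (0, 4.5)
Evaluating z = -9x_1 + 2x_2 at each vertex:
  (0, 0): z = 0
  (3, 0): z = -27
  (0, 4.5): z = 9

The smallest value is z = -27, attained at (3, 0).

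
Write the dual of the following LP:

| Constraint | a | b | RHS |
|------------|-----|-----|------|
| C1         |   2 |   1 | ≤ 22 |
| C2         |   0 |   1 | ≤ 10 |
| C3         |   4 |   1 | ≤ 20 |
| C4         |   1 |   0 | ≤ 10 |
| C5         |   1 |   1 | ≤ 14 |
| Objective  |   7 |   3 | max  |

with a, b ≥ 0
Minimize: z = 22y1 + 10y2 + 20y3 + 10y4 + 14y5

Subject to:
  C1: -2y1 - 4y3 - y4 - y5 ≤ -7
  C2: -y1 - y2 - y3 - y5 ≤ -3
  y1, y2, y3, y4, y5 ≥ 0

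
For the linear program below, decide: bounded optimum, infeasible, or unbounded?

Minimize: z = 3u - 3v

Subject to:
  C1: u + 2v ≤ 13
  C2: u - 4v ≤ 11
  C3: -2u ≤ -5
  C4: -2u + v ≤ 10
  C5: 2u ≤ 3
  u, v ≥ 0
C5 requires 2u ≤ 3, while C3 (-2u ≤ -5) is equivalent to 2u ≥ 5. Together they would need 5 ≤ 2u ≤ 3, which is impossible since 5 > 3. No point satisfies all constraints.

Infeasible — the constraint set is empty.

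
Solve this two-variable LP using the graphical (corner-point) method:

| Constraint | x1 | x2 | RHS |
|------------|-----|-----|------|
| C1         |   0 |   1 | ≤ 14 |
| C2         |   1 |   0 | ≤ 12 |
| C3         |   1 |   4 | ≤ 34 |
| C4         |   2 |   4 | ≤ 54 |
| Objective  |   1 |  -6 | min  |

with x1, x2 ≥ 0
Each vertex is the intersection of two constraint boundaries that also satisfies all remaining constraints:
  x1 = 0 and x2 = 0 → (0, 0)
  x1 = 12 and x2 = 0 → (12, 0)
  x1 = 12 and x1 + 4x2 = 34 → (12, 5.5)
  x1 + 4x2 = 34 and x1 = 0 → (0, 8.5)

Evaluating z = x1 - 6x2 at each vertex:
  (0, 0): z = 0
  (12, 0): z = 12
  (12, 5.5): z = -21
  (0, 8.5): z = -51

The minimum is at (0, 8.5) with z = -51.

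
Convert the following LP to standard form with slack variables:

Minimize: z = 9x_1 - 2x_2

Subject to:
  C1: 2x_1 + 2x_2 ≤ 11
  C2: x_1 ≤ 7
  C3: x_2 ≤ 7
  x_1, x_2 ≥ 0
min z = 9x_1 - 2x_2

s.t.
  2x_1 + 2x_2 + s1 = 11
  x_1 + s2 = 7
  x_2 + s3 = 7
  x_1, x_2, s1, s2, s3 ≥ 0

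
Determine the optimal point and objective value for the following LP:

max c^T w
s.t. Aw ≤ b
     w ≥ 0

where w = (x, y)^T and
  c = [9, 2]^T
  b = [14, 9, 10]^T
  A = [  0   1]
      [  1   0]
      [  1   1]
Each vertex is the intersection of two constraint boundaries that also satisfies all remaining constraints:
  x = 0 and y = 0 → (0, 0)
  x = 9 and y = 0 → (9, 0)
  x = 9 and x + y = 10 → (9, 1)
  x + y = 10 and x = 0 → (0, 10)

Evaluating z = 9x + 2y at each vertex:
  (0, 0): z = 0
  (9, 0): z = 81
  (9, 1): z = 83
  (0, 10): z = 20

The maximum is at (9, 1) with z = 83.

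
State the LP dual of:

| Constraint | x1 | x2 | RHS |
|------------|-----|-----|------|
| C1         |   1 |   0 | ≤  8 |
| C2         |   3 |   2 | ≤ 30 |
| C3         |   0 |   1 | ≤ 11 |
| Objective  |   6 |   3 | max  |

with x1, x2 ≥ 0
Minimize: z = 8y1 + 30y2 + 11y3

Subject to:
  C1: -y1 - 3y2 ≤ -6
  C2: -2y2 - y3 ≤ -3
  y1, y2, y3 ≥ 0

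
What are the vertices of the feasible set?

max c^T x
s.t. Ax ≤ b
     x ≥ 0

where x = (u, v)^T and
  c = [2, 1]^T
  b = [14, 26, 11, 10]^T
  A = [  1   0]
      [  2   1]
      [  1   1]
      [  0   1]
Each vertex is the intersection of two constraint boundaries that also satisfies all remaining constraints:
  u = 0 and v = 0 → (0, 0)
  u + v = 11 and v = 0 → (11, 0)
  u + v = 11 and v = 10 → (1, 10)
  v = 10 and u = 0 → (0, 10)

Vertices: (0, 0), (11, 0), (1, 10), (0, 10)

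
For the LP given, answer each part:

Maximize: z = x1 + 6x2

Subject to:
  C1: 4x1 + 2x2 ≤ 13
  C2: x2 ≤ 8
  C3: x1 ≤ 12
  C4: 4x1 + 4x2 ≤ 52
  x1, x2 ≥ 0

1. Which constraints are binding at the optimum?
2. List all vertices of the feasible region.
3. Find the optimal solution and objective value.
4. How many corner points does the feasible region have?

1. C1, x1 ≥ 0
2. (0, 0), (3.25, 0), (0, 6.5)
3. x1 = 0, x2 = 6.5, z = 39
4. 3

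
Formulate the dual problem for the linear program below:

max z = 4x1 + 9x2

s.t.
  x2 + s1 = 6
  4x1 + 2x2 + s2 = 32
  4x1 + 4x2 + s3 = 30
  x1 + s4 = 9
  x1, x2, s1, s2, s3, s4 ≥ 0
Minimize: z = 6y1 + 32y2 + 30y3 + 9y4

Subject to:
  C1: -4y2 - 4y3 - y4 ≤ -4
  C2: -y1 - 2y2 - 4y3 ≤ -9
  y1, y2, y3, y4 ≥ 0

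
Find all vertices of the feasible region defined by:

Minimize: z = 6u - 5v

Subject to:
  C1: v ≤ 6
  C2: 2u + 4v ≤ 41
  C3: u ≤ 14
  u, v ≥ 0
Each vertex is the intersection of two constraint boundaries that also satisfies all remaining constraints:
  u = 0 and v = 0 → (0, 0)
  u = 14 and v = 0 → (14, 0)
  2u + 4v = 41 and u = 14 → (14, 3.25)
  v = 6 and 2u + 4v = 41 → (8.5, 6)
  v = 6 and u = 0 → (0, 6)

Vertices: (0, 0), (14, 0), (14, 3.25), (8.5, 6), (0, 6)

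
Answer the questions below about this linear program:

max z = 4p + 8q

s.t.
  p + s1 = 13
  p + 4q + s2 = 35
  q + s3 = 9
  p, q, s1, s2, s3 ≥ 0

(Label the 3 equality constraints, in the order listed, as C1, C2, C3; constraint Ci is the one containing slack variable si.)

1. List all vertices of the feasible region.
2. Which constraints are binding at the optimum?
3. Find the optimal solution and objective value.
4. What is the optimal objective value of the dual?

1. (0, 0), (13, 0), (13, 5.5), (0, 8.75)
2. C1, C2
3. p = 13, q = 5.5, z = 96
4. 96 (by strong duality, equal to the primal optimum)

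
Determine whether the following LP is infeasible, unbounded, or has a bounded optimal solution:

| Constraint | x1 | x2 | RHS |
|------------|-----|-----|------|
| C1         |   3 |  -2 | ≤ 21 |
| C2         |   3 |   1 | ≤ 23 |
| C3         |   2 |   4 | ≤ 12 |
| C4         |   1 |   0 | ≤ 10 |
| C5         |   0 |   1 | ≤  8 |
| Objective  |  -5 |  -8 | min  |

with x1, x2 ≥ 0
The point (6, 0) satisfies every constraint, so the LP is feasible; the constraints give x1 ≤ 10 and x2 ≤ 8, which with x1, x2 ≥ 0 keep the feasible region inside a bounded box. A feasible, bounded LP attains a finite optimum at a vertex.

Evaluating z = -5x1 - 8x2 at each vertex:
  (0, 0): z = 0
  (6, 0): z = -30
  (0, 3): z = -24

Bounded optimum: z* = -30 at (6, 0).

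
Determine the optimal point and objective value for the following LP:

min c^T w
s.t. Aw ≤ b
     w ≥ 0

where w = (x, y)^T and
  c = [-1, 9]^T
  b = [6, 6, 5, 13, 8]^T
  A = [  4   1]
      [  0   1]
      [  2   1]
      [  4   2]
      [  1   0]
Each vertex is the intersection of two constraint boundaries that also satisfies all remaining constraints:
  x = 0 and y = 0 → (0, 0)
  4x + y = 6 and y = 0 → (1.5, 0)
  4x + y = 6 and 2x + y = 5 → (0.5, 4)
  2x + y = 5 and x = 0 → (0, 5)

Evaluating z = -x + 9y at each vertex:
  (0, 0): z = 0
  (1.5, 0): z = -1.5
  (0.5, 4): z = 35.5
  (0, 5): z = 45

The minimum is at (1.5, 0) with z = -1.5.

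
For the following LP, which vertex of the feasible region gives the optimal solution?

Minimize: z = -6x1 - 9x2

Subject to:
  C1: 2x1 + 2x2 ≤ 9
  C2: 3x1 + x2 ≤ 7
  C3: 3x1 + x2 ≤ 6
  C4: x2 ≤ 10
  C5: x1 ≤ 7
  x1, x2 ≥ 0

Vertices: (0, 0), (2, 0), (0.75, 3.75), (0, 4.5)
Evaluating z = -6x1 - 9x2 at each vertex:
  (0, 0): z = 0
  (2, 0): z = -12
  (0.75, 3.75): z = -38.25
  (0, 4.5): z = -40.5

The smallest value is z = -40.5, attained at (0, 4.5).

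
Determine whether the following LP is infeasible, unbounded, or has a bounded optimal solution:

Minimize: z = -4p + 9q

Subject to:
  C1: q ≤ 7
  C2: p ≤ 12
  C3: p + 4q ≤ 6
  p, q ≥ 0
The point (6, 0) satisfies every constraint, so the LP is feasible; the constraints give p ≤ 12 and q ≤ 7, which with p, q ≥ 0 keep the feasible region inside a bounded box. A feasible, bounded LP attains a finite optimum at a vertex.

Bounded optimum: z* = -24 at (6, 0).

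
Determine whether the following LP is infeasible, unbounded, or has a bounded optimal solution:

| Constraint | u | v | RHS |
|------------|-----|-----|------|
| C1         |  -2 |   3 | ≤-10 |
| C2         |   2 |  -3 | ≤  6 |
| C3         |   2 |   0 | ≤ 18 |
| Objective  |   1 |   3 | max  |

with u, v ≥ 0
C2 requires 2u - 3v ≤ 6, while C1 (-2u + 3v ≤ -10) is equivalent to 2u - 3v ≥ 10. Together they would need 10 ≤ 2u - 3v ≤ 6, which is impossible since 10 > 6. No point satisfies all constraints.

Infeasible: no point satisfies all constraints simultaneously.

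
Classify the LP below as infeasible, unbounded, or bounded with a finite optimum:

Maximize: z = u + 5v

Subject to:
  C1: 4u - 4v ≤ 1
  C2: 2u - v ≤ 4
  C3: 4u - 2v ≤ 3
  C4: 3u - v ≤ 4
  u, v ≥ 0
Feasible point: (0, 0) satisfies every constraint, so the LP is feasible.
Direction d = (0, 1): for each constraint row a, a·d ≤ 0 —
  (4)(0) + (-4)(1) = -4 ≤ 0
  (2)(0) + (-1)(1) = -1 ≤ 0
  (4)(0) + (-2)(1) = -2 ≤ 0
  (3)(0) + (-1)(1) = -1 ≤ 0
and d ≥ 0, so (0, 0) + t·d stays feasible for every t ≥ 0. Along this ray z = u + 5v changes by 5 per unit t, so z → +∞.

Unbounded: there is a feasible ray along which z → +∞.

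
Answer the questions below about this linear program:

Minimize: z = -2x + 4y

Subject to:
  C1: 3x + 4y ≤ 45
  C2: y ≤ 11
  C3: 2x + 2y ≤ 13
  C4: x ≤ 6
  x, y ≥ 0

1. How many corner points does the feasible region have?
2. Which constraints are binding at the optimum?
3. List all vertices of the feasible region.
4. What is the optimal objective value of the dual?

1. 4
2. C4, y ≥ 0
3. (0, 0), (6, 0), (6, 0.5), (0, 6.5)
4. -12 (by strong duality, equal to the primal optimum)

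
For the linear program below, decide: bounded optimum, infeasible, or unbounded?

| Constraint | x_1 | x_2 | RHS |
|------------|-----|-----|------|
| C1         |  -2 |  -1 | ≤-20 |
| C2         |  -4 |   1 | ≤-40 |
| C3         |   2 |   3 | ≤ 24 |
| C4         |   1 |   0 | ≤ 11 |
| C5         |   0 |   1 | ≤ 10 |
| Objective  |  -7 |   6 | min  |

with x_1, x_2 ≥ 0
The point (11, 0) satisfies every constraint, so the LP is feasible; the constraints give x_1 ≤ 11 and x_2 ≤ 10, which with x_1, x_2 ≥ 0 keep the feasible region inside a bounded box. A feasible, bounded LP attains a finite optimum at a vertex.

Evaluating z = -7x_1 + 6x_2 at each vertex:
  (10, 0): z = -70
  (11, 0): z = -77
  (11, 0.6667): z = -73
  (10.29, 1.143): z = -65.14

Feasible with finite optimum z* = -77 at (11, 0).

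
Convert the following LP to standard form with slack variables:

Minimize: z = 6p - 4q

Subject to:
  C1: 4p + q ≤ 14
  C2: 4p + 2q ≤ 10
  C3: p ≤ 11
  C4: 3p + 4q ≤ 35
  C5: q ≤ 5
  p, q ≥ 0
min z = 6p - 4q

s.t.
  4p + q + s1 = 14
  4p + 2q + s2 = 10
  p + s3 = 11
  3p + 4q + s4 = 35
  q + s5 = 5
  p, q, s1, s2, s3, s4, s5 ≥ 0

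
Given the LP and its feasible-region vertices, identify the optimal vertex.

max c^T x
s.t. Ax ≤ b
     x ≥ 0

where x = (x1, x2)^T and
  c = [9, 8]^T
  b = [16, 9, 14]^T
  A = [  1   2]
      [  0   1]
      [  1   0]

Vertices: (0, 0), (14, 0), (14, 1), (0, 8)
(14, 1) with z = 134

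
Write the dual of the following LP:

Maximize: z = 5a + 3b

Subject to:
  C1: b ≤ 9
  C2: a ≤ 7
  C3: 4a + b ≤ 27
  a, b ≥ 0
Minimize: z = 9y1 + 7y2 + 27y3

Subject to:
  C1: -y2 - 4y3 ≤ -5
  C2: -y1 - y3 ≤ -3
  y1, y2, y3 ≥ 0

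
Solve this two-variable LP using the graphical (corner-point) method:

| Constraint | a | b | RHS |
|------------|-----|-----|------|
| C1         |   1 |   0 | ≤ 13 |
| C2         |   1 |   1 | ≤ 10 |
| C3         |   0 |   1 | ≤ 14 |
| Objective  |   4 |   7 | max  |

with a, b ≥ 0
Each vertex is the intersection of two constraint boundaries that also satisfies all remaining constraints:
  a = 0 and b = 0 → (0, 0)
  a + b = 10 and b = 0 → (10, 0)
  a + b = 10 and a = 0 → (0, 10)

Evaluating z = 4a + 7b at each vertex:
  (0, 0): z = 0
  (10, 0): z = 40
  (0, 10): z = 70

The maximum is at (0, 10) with z = 70.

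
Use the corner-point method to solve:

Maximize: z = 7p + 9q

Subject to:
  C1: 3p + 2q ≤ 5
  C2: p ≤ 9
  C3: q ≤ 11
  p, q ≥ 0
Each vertex is the intersection of two constraint boundaries that also satisfies all remaining constraints:
  p = 0 and q = 0 → (0, 0)
  3p + 2q = 5 and q = 0 → (1.667, 0)
  3p + 2q = 5 and p = 0 → (0, 2.5)

Evaluating z = 7p + 9q at each vertex:
  (0, 0): z = 0
  (1.667, 0): z = 11.67
  (0, 2.5): z = 22.5

The maximum is at (0, 2.5) with z = 22.5.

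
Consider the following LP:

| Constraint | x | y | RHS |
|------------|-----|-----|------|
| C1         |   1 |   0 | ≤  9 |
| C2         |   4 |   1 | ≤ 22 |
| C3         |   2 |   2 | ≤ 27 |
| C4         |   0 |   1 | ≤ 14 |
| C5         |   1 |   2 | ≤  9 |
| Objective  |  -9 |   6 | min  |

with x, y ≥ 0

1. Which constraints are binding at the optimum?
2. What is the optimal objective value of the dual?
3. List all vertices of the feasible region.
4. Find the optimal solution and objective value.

1. C2, y ≥ 0
2. -49.5 (by strong duality, equal to the primal optimum)
3. (0, 0), (5.5, 0), (5, 2), (0, 4.5)
4. x = 5.5, y = 0, z = -49.5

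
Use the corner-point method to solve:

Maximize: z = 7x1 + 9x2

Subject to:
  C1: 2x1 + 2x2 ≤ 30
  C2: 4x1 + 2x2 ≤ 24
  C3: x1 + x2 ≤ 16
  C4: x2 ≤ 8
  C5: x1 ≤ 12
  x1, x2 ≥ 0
Each vertex is the intersection of two constraint boundaries that also satisfies all remaining constraints:
  x1 = 0 and x2 = 0 → (0, 0)
  4x1 + 2x2 = 24 and x2 = 0 → (6, 0)
  4x1 + 2x2 = 24 and x2 = 8 → (2, 8)
  x2 = 8 and x1 = 0 → (0, 8)

Evaluating z = 7x1 + 9x2 at each vertex:
  (0, 0): z = 0
  (6, 0): z = 42
  (2, 8): z = 86
  (0, 8): z = 72

The maximum is at (2, 8) with z = 86.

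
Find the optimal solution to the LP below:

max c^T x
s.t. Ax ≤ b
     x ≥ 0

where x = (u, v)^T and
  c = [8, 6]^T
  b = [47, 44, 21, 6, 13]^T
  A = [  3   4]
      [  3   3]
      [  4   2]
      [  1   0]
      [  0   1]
Each vertex is the intersection of two constraint boundaries that also satisfies all remaining constraints:
  u = 0 and v = 0 → (0, 0)
  4u + 2v = 21 and v = 0 → (5.25, 0)
  4u + 2v = 21 and u = 0 → (0, 10.5)

Evaluating z = 8u + 6v at each vertex:
  (0, 0): z = 0
  (5.25, 0): z = 42
  (0, 10.5): z = 63

The maximum is at (0, 10.5) with z = 63.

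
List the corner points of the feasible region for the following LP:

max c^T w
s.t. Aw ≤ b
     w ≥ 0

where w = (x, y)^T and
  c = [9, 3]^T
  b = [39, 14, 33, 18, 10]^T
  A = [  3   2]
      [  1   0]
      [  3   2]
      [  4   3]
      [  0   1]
Each vertex is the intersection of two constraint boundaries that also satisfies all remaining constraints:
  x = 0 and y = 0 → (0, 0)
  4x + 3y = 18 and y = 0 → (4.5, 0)
  4x + 3y = 18 and x = 0 → (0, 6)

Vertices: (0, 0), (4.5, 0), (0, 6)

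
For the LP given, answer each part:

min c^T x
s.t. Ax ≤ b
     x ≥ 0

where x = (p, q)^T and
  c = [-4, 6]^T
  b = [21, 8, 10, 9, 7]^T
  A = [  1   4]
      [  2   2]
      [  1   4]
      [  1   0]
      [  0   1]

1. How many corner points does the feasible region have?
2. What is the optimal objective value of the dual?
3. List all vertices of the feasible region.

1. 4
2. -16 (by strong duality, equal to the primal optimum)
3. (0, 0), (4, 0), (2, 2), (0, 2.5)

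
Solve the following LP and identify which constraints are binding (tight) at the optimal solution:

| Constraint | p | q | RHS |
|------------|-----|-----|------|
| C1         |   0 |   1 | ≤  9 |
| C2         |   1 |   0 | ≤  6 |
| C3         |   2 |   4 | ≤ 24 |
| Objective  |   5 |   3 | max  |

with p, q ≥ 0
Optimal: p = 6, q = 3
Slack at optimum:
  C1: slack = 6
  C2: slack = 0 (binding)
  C3: slack = 0 (binding)
  p ≥ 0: p = 6
  q ≥ 0: q = 3
Binding constraints: C2, C3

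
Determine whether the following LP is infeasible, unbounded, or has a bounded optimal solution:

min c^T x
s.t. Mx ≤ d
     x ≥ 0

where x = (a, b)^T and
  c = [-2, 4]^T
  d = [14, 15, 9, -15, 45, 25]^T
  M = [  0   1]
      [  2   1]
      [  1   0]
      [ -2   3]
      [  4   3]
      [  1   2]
The point (7.5, 0) satisfies every constraint, so the LP is feasible; the constraints give a ≤ 9 and b ≤ 14, which with a, b ≥ 0 keep the feasible region inside a bounded box. A feasible, bounded LP attains a finite optimum at a vertex.

Evaluating z = -2a + 4b at each vertex:
  (7.5, 0): z = -15

The LP has an optimal solution: (7.5, 0) with z = -15.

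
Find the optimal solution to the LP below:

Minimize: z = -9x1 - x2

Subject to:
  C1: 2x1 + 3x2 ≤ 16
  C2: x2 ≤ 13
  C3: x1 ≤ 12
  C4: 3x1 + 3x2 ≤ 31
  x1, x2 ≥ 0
Each vertex is the intersection of two constraint boundaries that also satisfies all remaining constraints:
  x1 = 0 and x2 = 0 → (0, 0)
  2x1 + 3x2 = 16 and x2 = 0 → (8, 0)
  2x1 + 3x2 = 16 and x1 = 0 → (0, 5.333)

Evaluating z = -9x1 - x2 at each vertex:
  (0, 0): z = 0
  (8, 0): z = -72
  (0, 5.333): z = -5.333

The minimum is at (8, 0) with z = -72.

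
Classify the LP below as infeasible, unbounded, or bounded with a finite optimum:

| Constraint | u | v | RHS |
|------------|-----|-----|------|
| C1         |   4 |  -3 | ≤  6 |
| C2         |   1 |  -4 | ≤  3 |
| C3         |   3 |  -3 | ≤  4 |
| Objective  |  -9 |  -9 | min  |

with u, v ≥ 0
Feasible point: (0, 0) satisfies every constraint, so the LP is feasible.
Direction d = (0, 1): for each constraint row a, a·d ≤ 0 —
  (4)(0) + (-3)(1) = -3 ≤ 0
  (1)(0) + (-4)(1) = -4 ≤ 0
  (3)(0) + (-3)(1) = -3 ≤ 0
and d ≥ 0, so (0, 0) + t·d stays feasible for every t ≥ 0. Along this ray z = -9u - 9v changes by -9 per unit t, so z → −∞.

Unbounded: there is a feasible ray along which z → −∞.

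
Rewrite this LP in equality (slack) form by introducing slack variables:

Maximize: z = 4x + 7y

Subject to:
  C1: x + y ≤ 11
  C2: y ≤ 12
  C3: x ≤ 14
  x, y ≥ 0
max z = 4x + 7y

s.t.
  x + y + s1 = 11
  y + s2 = 12
  x + s3 = 14
  x, y, s1, s2, s3 ≥ 0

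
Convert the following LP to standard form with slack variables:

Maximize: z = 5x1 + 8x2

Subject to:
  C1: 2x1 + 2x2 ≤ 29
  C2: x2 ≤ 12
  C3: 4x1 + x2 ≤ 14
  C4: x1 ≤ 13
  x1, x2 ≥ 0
max z = 5x1 + 8x2

s.t.
  2x1 + 2x2 + s1 = 29
  x2 + s2 = 12
  4x1 + x2 + s3 = 14
  x1 + s4 = 13
  x1, x2, s1, s2, s3, s4 ≥ 0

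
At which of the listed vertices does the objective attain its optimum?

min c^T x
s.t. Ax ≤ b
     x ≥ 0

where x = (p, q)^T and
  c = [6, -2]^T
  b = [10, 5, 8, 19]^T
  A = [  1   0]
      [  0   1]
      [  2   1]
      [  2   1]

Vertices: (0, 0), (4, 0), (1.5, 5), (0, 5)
(0, 5) with z = -10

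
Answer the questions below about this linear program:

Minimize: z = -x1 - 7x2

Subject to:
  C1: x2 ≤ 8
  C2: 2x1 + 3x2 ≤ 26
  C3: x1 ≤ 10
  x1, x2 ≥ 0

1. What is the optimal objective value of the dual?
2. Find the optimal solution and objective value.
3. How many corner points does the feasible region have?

1. -57 (by strong duality, equal to the primal optimum)
2. x1 = 1, x2 = 8, z = -57
3. 5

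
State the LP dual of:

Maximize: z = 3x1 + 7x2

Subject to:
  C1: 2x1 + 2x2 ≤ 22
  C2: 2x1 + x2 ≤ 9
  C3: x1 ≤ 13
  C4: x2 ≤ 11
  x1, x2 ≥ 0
Minimize: z = 22y1 + 9y2 + 13y3 + 11y4

Subject to:
  C1: -2y1 - 2y2 - y3 ≤ -3
  C2: -2y1 - y2 - y4 ≤ -7
  y1, y2, y3, y4 ≥ 0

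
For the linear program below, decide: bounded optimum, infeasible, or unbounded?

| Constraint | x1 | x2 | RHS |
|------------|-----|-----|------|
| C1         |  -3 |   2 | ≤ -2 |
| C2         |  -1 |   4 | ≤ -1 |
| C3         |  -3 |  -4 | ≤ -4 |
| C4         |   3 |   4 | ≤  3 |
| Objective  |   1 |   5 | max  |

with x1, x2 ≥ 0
C4 requires 3x1 + 4x2 ≤ 3, while C3 (-3x1 - 4x2 ≤ -4) is equivalent to 3x1 + 4x2 ≥ 4. Together they would need 4 ≤ 3x1 + 4x2 ≤ 3, which is impossible since 4 > 3. No point satisfies all constraints.

Infeasible: no point satisfies all constraints simultaneously.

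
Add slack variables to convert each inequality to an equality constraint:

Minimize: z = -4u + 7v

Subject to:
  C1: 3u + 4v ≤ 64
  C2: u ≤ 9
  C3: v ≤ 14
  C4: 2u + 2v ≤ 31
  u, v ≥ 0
min z = -4u + 7v

s.t.
  3u + 4v + s1 = 64
  u + s2 = 9
  v + s3 = 14
  2u + 2v + s4 = 31
  u, v, s1, s2, s3, s4 ≥ 0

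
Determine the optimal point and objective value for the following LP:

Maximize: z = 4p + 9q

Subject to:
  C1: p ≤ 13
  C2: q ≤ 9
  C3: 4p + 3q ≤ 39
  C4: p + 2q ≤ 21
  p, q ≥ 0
Each vertex is the intersection of two constraint boundaries that also satisfies all remaining constraints:
  p = 0 and q = 0 → (0, 0)
  4p + 3q = 39 and q = 0 → (9.75, 0)
  q = 9 and 4p + 3q = 39 → (3, 9)
  q = 9 and p = 0 → (0, 9)

Evaluating z = 4p + 9q at each vertex:
  (0, 0): z = 0
  (9.75, 0): z = 39
  (3, 9): z = 93
  (0, 9): z = 81

The maximum is at (3, 9) with z = 93.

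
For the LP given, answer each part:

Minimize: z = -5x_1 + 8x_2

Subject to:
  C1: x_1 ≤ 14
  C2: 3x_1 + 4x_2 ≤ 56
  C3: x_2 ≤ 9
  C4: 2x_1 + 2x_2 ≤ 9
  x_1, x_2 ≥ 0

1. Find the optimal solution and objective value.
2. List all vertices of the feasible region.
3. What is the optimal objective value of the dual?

1. x_1 = 4.5, x_2 = 0, z = -22.5
2. (0, 0), (4.5, 0), (0, 4.5)
3. -22.5 (by strong duality, equal to the primal optimum)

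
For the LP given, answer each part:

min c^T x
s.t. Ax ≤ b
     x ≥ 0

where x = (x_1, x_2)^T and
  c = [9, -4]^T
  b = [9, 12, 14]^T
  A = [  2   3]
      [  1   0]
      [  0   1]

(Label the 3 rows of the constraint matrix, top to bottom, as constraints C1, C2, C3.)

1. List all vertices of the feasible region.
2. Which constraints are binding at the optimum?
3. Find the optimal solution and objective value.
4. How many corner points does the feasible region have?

1. (0, 0), (4.5, 0), (0, 3)
2. C1, x_1 ≥ 0
3. x_1 = 0, x_2 = 3, z = -12
4. 3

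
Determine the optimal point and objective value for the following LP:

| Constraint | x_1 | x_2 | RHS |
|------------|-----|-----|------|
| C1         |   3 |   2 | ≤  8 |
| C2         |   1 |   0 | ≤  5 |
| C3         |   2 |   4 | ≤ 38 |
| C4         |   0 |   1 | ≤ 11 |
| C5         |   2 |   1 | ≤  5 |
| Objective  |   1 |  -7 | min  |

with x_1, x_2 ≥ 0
Each vertex is the intersection of two constraint boundaries that also satisfies all remaining constraints:
  x_1 = 0 and x_2 = 0 → (0, 0)
  2x_1 + x_2 = 5 and x_2 = 0 → (2.5, 0)
  3x_1 + 2x_2 = 8 and 2x_1 + x_2 = 5 → (2, 1)
  3x_1 + 2x_2 = 8 and x_1 = 0 → (0, 4)

Evaluating z = x_1 - 7x_2 at each vertex:
  (0, 0): z = 0
  (2.5, 0): z = 2.5
  (2, 1): z = -5
  (0, 4): z = -28

The minimum is at (0, 4) with z = -28.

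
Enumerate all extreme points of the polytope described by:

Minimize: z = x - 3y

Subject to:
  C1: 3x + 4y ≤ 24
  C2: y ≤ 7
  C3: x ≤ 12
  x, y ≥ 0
Each vertex is the intersection of two constraint boundaries that also satisfies all remaining constraints:
  x = 0 and y = 0 → (0, 0)
  3x + 4y = 24 and y = 0 → (8, 0)
  3x + 4y = 24 and x = 0 → (0, 6)

Vertices: (0, 0), (8, 0), (0, 6)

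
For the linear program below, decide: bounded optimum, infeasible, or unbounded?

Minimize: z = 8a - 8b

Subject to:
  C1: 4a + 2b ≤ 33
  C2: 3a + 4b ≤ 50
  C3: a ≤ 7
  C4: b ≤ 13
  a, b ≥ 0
The point (0, 12.5) satisfies every constraint, so the LP is feasible; the constraints give a ≤ 7 and b ≤ 13, which with a, b ≥ 0 keep the feasible region inside a bounded box. A feasible, bounded LP attains a finite optimum at a vertex.

The LP has an optimal solution: (0, 12.5) with z = -100.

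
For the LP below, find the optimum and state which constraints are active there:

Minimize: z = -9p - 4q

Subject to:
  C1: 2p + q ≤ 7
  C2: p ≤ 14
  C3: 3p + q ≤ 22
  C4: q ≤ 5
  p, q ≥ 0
Optimal: p = 3.5, q = 0
Slack at optimum:
  C1: slack = 0 (binding)
  C2: slack = 10.5
  C3: slack = 11.5
  C4: slack = 5
  p ≥ 0: p = 3.5
  q ≥ 0: q = 0 (binding)
Binding constraints: C1, q ≥ 0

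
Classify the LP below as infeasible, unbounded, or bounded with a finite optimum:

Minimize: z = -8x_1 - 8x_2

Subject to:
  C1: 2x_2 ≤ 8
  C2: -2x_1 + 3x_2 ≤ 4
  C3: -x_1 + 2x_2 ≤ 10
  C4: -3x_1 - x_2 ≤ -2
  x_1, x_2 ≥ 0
Feasible point: (1, 0) satisfies every constraint, so the LP is feasible.
Direction d = (1, 0): for each constraint row a, a·d ≤ 0 —
  (0)(1) + (2)(0) = 0 ≤ 0
  (-2)(1) + (3)(0) = -2 ≤ 0
  (-1)(1) + (2)(0) = -1 ≤ 0
  (-3)(1) + (-1)(0) = -3 ≤ 0
and d ≥ 0, so (1, 0) + t·d stays feasible for every t ≥ 0. Along this ray z = -8x_1 - 8x_2 changes by -8 per unit t, so z → −∞.

Unbounded — the objective can decrease without bound over the feasible region.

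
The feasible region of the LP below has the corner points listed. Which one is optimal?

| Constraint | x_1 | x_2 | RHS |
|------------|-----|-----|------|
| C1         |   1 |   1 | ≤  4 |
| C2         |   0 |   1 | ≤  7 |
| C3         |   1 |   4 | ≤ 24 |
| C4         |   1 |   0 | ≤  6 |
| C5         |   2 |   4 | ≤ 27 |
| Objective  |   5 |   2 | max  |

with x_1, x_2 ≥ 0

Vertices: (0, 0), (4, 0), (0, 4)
Evaluating z = 5x_1 + 2x_2 at each vertex:
  (0, 0): z = 0
  (4, 0): z = 20
  (0, 4): z = 8

The largest value is z = 20, attained at (4, 0).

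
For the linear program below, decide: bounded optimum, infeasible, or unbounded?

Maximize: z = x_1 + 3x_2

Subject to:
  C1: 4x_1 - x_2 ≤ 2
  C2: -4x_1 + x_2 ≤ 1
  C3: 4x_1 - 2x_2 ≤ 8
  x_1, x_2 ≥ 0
Feasible point: (0, 0) satisfies every constraint, so the LP is feasible.
Direction d = (1, 4): for each constraint row a, a·d ≤ 0 —
  (4)(1) + (-1)(4) = 0 ≤ 0
  (-4)(1) + (1)(4) = 0 ≤ 0
  (4)(1) + (-2)(4) = -4 ≤ 0
and d ≥ 0, so (0, 0) + t·d stays feasible for every t ≥ 0. Along this ray z = x_1 + 3x_2 changes by 13 per unit t, so z → +∞.

The LP is unbounded; z can be made arbitrarily large.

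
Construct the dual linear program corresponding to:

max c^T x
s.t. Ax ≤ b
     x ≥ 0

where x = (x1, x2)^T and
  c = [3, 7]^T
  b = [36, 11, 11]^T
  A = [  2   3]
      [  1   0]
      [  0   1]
Minimize: z = 36y1 + 11y2 + 11y3

Subject to:
  C1: -2y1 - y2 ≤ -3
  C2: -3y1 - y3 ≤ -7
  y1, y2, y3 ≥ 0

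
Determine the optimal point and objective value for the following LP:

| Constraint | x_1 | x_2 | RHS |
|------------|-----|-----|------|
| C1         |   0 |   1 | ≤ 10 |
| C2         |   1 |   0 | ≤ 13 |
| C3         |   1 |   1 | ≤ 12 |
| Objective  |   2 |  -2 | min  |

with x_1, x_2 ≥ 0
x_1 = 0, x_2 = 10, z = -20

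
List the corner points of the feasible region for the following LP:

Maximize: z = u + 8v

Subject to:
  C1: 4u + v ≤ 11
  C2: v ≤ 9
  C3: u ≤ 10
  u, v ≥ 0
Each vertex is the intersection of two constraint boundaries that also satisfies all remaining constraints:
  u = 0 and v = 0 → (0, 0)
  4u + v = 11 and v = 0 → (2.75, 0)
  4u + v = 11 and v = 9 → (0.5, 9)
  v = 9 and u = 0 → (0, 9)

Vertices: (0, 0), (2.75, 0), (0.5, 9), (0, 9)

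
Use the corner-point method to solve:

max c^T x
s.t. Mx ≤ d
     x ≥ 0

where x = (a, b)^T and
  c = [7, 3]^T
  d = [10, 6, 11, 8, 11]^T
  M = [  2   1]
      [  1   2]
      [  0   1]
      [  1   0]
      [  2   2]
a = 5, b = 0, z = 35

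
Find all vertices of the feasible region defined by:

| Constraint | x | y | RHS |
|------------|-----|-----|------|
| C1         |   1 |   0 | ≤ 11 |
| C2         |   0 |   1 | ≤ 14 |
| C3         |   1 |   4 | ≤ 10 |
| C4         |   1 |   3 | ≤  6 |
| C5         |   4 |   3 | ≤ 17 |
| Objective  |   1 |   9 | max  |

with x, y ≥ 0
Each vertex is the intersection of two constraint boundaries that also satisfies all remaining constraints:
  x = 0 and y = 0 → (0, 0)
  4x + 3y = 17 and y = 0 → (4.25, 0)
  x + 3y = 6 and 4x + 3y = 17 → (3.667, 0.7778)
  x + 3y = 6 and x = 0 → (0, 2)

Vertices: (0, 0), (4.25, 0), (3.667, 0.7778), (0, 2)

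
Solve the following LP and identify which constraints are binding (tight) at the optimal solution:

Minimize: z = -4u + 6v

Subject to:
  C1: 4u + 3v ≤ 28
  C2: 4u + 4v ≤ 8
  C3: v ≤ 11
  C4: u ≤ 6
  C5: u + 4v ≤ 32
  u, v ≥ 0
Optimal: u = 2, v = 0
Binding: C2, v ≥ 0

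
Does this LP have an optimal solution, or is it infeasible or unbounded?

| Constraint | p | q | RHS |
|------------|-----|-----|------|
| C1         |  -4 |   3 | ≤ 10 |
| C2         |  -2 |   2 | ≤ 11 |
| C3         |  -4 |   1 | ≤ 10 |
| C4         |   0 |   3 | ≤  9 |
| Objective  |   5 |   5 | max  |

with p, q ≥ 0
Feasible point: (0, 0) satisfies every constraint, so the LP is feasible.
Direction d = (1, 0): for each constraint row a, a·d ≤ 0 —
  (-4)(1) + (3)(0) = -4 ≤ 0
  (-2)(1) + (2)(0) = -2 ≤ 0
  (-4)(1) + (1)(0) = -4 ≤ 0
  (0)(1) + (3)(0) = 0 ≤ 0
and d ≥ 0, so (0, 0) + t·d stays feasible for every t ≥ 0. Along this ray z = 5p + 5q changes by 5 per unit t, so z → +∞.

The LP is unbounded; z can be made arbitrarily large.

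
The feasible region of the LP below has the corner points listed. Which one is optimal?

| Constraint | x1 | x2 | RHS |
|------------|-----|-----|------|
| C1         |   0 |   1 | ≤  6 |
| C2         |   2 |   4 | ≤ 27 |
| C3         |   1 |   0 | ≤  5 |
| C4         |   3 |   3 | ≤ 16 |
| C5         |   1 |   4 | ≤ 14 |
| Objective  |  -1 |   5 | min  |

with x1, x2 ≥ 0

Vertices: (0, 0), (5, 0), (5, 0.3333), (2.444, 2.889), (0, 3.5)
(5, 0) with z = -5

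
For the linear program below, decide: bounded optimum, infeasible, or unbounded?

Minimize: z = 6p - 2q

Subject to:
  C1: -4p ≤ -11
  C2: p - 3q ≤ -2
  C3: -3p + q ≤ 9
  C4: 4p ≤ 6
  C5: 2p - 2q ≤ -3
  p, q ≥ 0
C4 requires 4p ≤ 6, while C1 (-4p ≤ -11) is equivalent to 4p ≥ 11. Together they would need 11 ≤ 4p ≤ 6, which is impossible since 11 > 6. No point satisfies all constraints.

The feasible region is empty; the LP is infeasible.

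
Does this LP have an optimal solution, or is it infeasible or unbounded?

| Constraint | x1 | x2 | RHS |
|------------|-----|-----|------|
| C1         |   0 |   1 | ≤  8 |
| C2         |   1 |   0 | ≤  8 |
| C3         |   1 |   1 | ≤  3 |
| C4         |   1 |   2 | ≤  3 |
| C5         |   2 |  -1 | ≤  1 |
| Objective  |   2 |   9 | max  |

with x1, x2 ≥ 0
The point (0, 1.5) satisfies every constraint, so the LP is feasible; the constraints give x1 ≤ 8 and x2 ≤ 8, which with x1, x2 ≥ 0 keep the feasible region inside a bounded box. A feasible, bounded LP attains a finite optimum at a vertex.

Evaluating z = 2x1 + 9x2 at each vertex:
  (0, 0): z = 0
  (0.5, 0): z = 1
  (1, 1): z = 11
  (0, 1.5): z = 13.5

Feasible with finite optimum z* = 13.5 at (0, 1.5).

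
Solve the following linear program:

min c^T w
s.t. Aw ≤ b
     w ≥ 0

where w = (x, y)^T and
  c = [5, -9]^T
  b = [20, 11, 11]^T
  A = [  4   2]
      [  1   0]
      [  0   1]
x = 0, y = 10, z = -90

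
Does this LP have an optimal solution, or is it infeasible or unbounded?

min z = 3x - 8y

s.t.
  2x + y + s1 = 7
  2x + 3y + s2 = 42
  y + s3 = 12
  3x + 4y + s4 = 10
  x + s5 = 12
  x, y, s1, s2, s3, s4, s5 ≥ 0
The point (0, 2.5) satisfies every constraint, so the LP is feasible; the constraints give x ≤ 12 and y ≤ 12, which with x, y ≥ 0 keep the feasible region inside a bounded box. A feasible, bounded LP attains a finite optimum at a vertex.

Evaluating z = 3x - 8y at each vertex:
  (0, 0): z = 0
  (3.333, 0): z = 10
  (0, 2.5): z = -20

Feasible with finite optimum z* = -20 at (0, 2.5).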